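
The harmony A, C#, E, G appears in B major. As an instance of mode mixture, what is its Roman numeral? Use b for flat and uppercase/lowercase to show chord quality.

bVII7

The root A is the lowered 7th scale degree — diatonically B major has A# there. Diatonically B major has A#dim (vii°) on that degree; A–C#–E–G is instead the dominant-seventh chord native to B minor, so it takes the label bVII7.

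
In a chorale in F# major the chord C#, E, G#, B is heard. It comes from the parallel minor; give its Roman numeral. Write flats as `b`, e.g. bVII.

The root C# is the diatonic 5th degree of F# major; the borrowing shows in the chord quality. C#–E–G#–B is a minor-seventh chord — the form found in F# minor, not the diatonic V (C#). Borrowed into F# major it is written v7.

v7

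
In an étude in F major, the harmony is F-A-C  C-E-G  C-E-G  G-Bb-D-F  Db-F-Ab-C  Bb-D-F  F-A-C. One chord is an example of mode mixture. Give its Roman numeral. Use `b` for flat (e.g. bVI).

In F major the diatonic chords are F, Gm, Am, Bb, C, Dm, Edim. F–A–C = F, C–E–G = C, G–Bb–D–F = Gm7 and Bb–D–F = Bb all belong to that set. Db–F–Ab–C doesn't fit — on degree 6 F major would have Dm (vi). Dbmaj7 is the degree-6 chord of F minor, so it is the borrowed bVImaj7.

bVImaj7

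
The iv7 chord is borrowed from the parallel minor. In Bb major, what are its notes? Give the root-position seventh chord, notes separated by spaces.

The root, Eb, is scale degree 4 — the same note in Bb major and Bb minor; only the chord quality changes. Stacking thirds in Bb minor on Eb gives Eb–Gb–Bb–Db.

Eb Gb Bb Db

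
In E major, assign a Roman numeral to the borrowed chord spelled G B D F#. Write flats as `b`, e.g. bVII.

bIIImaj7

In E major scale degree 3 is G#; G is its lowered form, from E minor. G–B–D–F# is a major-seventh chord — the form found in E minor, not the diatonic iii (G#m). Borrowed into E major it is written bIIImaj7.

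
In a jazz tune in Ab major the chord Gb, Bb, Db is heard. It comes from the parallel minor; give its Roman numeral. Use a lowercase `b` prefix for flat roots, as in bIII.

bVII

Gb is the lowered form of scale degree 7 in Ab major (the diatonic degree 7 is G). The diatonic chord on degree 7 would be Gdim (vii°), but Gb–Bb–Db is the major chord from Ab minor. As a borrowed chord it is labeled bVII.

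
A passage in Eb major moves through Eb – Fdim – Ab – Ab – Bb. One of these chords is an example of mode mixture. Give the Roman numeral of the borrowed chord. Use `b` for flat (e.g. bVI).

Eb major has the diatonic set Eb, Fm, Gm, Ab, Bb, Cm, Ddim. Eb, Ab and Bb are all diatonic. Fdim (F–Ab–Cb) is not: scale degree 2 in Eb major carries Fm (ii). In Eb minor the chord on that degree is Fdim, so here it functions as ii°, borrowed from the parallel minor.

ii°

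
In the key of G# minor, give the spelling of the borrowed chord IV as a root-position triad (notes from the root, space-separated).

C# E# G#

The root, C#, is scale degree 4 — the same note in G# minor and G# major; only the chord quality changes. Stacking thirds in G# major on C# gives C#–E#–G#.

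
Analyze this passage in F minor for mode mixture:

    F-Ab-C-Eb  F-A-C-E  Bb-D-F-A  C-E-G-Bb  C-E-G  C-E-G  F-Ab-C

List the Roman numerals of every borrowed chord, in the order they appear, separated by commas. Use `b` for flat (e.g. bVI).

The diatonic triads in F minor (with V from harmonic minor) are Fm, Gdim, Ab, Bbm, C, Db, Eb. F–Ab–C–Eb = Fm7, C–E–G–Bb = C7, C–E–G = C and F–Ab–C = Fm all belong to that set. F–A–C–E is not: scale degree 1 in F minor carries Fm (i). In F major the chord on that degree is Fmaj7, so here it functions as Imaj7, borrowed from the parallel major. Bb–D–F–A is not: scale degree 4 in F minor carries Bbm (iv). In F major the chord on that degree is Bbmaj7, so here it functions as IVmaj7, borrowed from the parallel major.

Imaj7, IVmaj7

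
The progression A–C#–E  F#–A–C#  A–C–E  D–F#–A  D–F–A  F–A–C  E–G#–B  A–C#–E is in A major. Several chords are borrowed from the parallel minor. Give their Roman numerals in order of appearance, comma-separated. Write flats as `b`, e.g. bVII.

i, iv, bVI

The diatonic triads in A major are A, Bm, C#m, D, E, F#m, G#dim. A–C#–E = A, F#–A–C# = F#m, D–F#–A = D and E–G#–B = E are all diatonic. A–C–E doesn't fit — on degree 1 A major would have A (I). Am is the degree-1 chord of A minor, so it is the borrowed i. D–F–A doesn't fit — on degree 4 A major would have D (IV). Dm is the degree-4 chord of A minor, so it is the borrowed iv. F–A–C is not: scale degree 6 in A major carries F#m (vi). In A minor the chord on that degree is F, so here it functions as bVI, borrowed from the parallel minor.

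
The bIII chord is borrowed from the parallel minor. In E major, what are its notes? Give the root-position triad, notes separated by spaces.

The root of bIII is the lowered 3rd degree: G# becomes G. In E minor the chord on G is G–B–D.

G B D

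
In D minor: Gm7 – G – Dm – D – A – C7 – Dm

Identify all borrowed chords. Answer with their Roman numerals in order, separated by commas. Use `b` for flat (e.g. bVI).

IV, I

In D minor (with V from harmonic minor) the diatonic chords are Dm, Edim, F, Gm, A, Bb, C. Gm7, Dm, A and C7 all belong to that set. G (G–B–D) doesn't fit — on degree 4 D minor would have Gm (iv). G is the degree-4 chord of D major, so it is the borrowed IV. But D (D–F#–A) is foreign: the diatonic i on degree 1 is Dm, whereas D comes from D major. It is labeled I.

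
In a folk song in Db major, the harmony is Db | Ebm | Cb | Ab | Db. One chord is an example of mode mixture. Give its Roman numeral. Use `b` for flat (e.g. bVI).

bVII

The diatonic triads in Db major are Db, Ebm, Fm, Gb, Ab, Bbm, Cdim. Db, Ebm and Ab all belong to that set. Cb (Cb–Eb–Gb) is not: scale degree 7 in Db major carries Cdim (vii°). In Db minor the chord on that degree is Cb, so here it functions as bVII, borrowed from the parallel minor.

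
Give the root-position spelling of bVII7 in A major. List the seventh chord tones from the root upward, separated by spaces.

G B D F

The root of bVII7 is the lowered 7th degree: G# becomes G. In A minor the chord on G is G–B–D–F.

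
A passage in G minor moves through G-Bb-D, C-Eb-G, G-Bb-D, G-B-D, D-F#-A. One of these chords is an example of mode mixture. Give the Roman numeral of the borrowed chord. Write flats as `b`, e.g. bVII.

I

In G minor (with V from harmonic minor) the diatonic chords are Gm, Adim, Bb, Cm, D, Eb, F. G–Bb–D = Gm, C–Eb–G = Cm and D–F#–A = D all belong to that set. But G–B–D is foreign: the diatonic i on degree 1 is Gm, whereas G comes from G major. It is labeled I.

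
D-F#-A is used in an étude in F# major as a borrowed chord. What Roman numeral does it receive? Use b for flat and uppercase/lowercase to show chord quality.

bVI

The root D is the lowered 6th scale degree — diatonically F# major has D# there. Diatonically F# major has D#m (vi) on that degree; D–F#–A is instead the major chord native to F# minor, so it takes the label bVI.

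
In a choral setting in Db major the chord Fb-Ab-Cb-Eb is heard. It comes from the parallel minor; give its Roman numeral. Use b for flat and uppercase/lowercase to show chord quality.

In Db major scale degree 3 is F; Fb is its lowered form, from Db minor. Diatonically Db major has Fm (iii) on that degree; Fb–Ab–Cb–Eb is instead the major-seventh chord native to Db minor, so it takes the label bIIImaj7.

bIIImaj7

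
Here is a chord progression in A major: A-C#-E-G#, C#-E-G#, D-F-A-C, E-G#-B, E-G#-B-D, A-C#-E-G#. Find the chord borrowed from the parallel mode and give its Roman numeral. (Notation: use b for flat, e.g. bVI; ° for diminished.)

iv7

In A major the diatonic chords are A, Bm, C#m, D, E, F#m, G#dim. A–C#–E–G# = Amaj7, C#–E–G# = C#m, E–G#–B = E and E–G#–B–D = E7 all belong to that set. D–F–A–C doesn't fit — on degree 4 A major would have D (IV). Dm7 is the degree-4 chord of A minor, so it is the borrowed iv7.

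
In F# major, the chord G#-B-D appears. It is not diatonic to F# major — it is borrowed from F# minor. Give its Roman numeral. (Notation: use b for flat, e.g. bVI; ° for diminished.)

G# is scale degree 2 in F# major. G#–B–D is a diminished chord — the form found in F# minor, not the diatonic ii (G#m). Borrowed into F# major it is written ii°.

ii°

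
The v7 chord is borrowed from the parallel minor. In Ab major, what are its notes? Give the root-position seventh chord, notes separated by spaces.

The root, Eb, is scale degree 5 — the same note in Ab major and Ab minor; only the chord quality changes. Building the minor-seventh chord from the parallel minor on Eb: Eb–Gb–Bb–Db.

Eb Gb Bb Db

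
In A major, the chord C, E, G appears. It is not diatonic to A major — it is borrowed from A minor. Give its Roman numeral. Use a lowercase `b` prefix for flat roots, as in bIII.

bIII

In A major scale degree 3 is C#; C is its lowered form, from A minor. C–E–G is a major chord — the form found in A minor, not the diatonic iii (C#m). Borrowed into A major it is written bIII.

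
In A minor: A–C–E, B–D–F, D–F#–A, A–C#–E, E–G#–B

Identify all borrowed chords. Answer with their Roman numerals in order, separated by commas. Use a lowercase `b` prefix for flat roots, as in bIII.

IV, I

A minor has the diatonic set Am, Bdim, C, Dm, E, F, G (with V from harmonic minor). A–C–E = Am, B–D–F = Bdim and E–G#–B = E all belong to that set. But D–F#–A is foreign: the diatonic iv on degree 4 is Dm, whereas D comes from A major. It is labeled IV. A–C#–E is not: scale degree 1 in A minor carries Am (i). In A major the chord on that degree is A, so here it functions as I, borrowed from the parallel major.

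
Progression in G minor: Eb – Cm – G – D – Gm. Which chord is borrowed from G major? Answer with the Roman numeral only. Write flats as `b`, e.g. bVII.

I

G minor has the diatonic set Gm, Adim, Bb, Cm, D, Eb, F (with V from harmonic minor). Eb, Cm, D and Gm are all diatonic. G (G–B–D) doesn't fit — on degree 1 G minor would have Gm (i). G is the degree-1 chord of G major, so it is the borrowed I.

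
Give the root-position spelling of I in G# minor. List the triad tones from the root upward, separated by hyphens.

G#-B#-D#

I is built on scale degree 1, which is G# in both G# minor and its parallel. Stacking thirds in G# major on G# gives G#–B#–D#.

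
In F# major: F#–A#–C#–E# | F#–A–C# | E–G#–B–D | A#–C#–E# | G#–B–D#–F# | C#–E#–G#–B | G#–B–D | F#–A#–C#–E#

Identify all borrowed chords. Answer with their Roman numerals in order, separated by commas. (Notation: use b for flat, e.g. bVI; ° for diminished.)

i, bVII7, ii°

F# major has the diatonic set F#, G#m, A#m, B, C#, D#m, E#dim. F#–A#–C#–E# = F#maj7, A#–C#–E# = A#m, G#–B–D#–F# = G#m7 and C#–E#–G#–B = C#7 all belong to that set. F#–A–C# doesn't fit — on degree 1 F# major would have F# (I). F#m is the degree-1 chord of F# minor, so it is the borrowed i. E–G#–B–D is not: scale degree 7 in F# major carries E#dim (vii°). In F# minor the chord on that degree is E7, so here it functions as bVII7, borrowed from the parallel minor. G#–B–D is not: scale degree 2 in F# major carries G#m (ii). In F# minor the chord on that degree is G#dim, so here it functions as ii°, borrowed from the parallel minor.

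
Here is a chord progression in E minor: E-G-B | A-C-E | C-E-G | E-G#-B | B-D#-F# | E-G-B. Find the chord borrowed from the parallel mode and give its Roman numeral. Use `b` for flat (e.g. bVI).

In E minor (with V from harmonic minor) the diatonic chords are Em, F#dim, G, Am, B, C, D. E–G–B = Em, A–C–E = Am, C–E–G = C and B–D#–F# = B are all diatonic. E–G#–B is not: scale degree 1 in E minor carries Em (i). In E major the chord on that degree is E, so here it functions as I, borrowed from the parallel major.

I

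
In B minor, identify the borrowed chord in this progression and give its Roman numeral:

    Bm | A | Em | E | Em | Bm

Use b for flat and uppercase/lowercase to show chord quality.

The diatonic triads in B minor (with V from harmonic minor) are Bm, C#dim, D, Em, F#, G, A. Bm, A and Em are all diatonic. E (E–G#–B) is not: scale degree 4 in B minor carries Em (iv). In B major the chord on that degree is E, so here it functions as IV, borrowed from the parallel major.

IV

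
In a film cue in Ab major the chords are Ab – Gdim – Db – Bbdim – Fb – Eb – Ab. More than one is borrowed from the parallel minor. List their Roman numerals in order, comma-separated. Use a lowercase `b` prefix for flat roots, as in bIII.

Ab major has the diatonic set Ab, Bbm, Cm, Db, Eb, Fm, Gdim. Ab, Gdim, Db and Eb are all diatonic. Bbdim (Bb–Db–Fb) is not: scale degree 2 in Ab major carries Bbm (ii). In Ab minor the chord on that degree is Bbdim, so here it functions as ii°, borrowed from the parallel minor. Fb (Fb–Ab–Cb) doesn't fit — on degree 6 Ab major would have Fm (vi). Fb is the degree-6 chord of Ab minor, so it is the borrowed bVI.

ii°, bVI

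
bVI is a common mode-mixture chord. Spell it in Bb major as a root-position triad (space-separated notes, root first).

Gb Bb Db

The root of bVI is the lowered 6th degree: G becomes Gb. Building the major chord from the parallel minor on Gb: Gb–Bb–Db.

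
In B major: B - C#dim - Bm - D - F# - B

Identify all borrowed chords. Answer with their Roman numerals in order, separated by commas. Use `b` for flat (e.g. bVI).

ii°, i, bIII

The diatonic triads in B major are B, C#m, D#m, E, F#, G#m, A#dim. B and F# both belong to that set. C#dim (C#–E–G) doesn't fit — on degree 2 B major would have C#m (ii). C#dim is the degree-2 chord of B minor, so it is the borrowed ii°. But Bm (B–D–F#) is foreign: the diatonic I on degree 1 is B, whereas Bm comes from B minor. It is labeled i. D (D–F#–A) is not: scale degree 3 in B major carries D#m (iii). In B minor the chord on that degree is D, so here it functions as bIII, borrowed from the parallel minor.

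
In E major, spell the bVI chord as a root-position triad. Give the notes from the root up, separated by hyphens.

bVI is built on the lowered scale degree 6. In E major degree 6 is C#; lowered it becomes C. Stacking thirds in E minor on C gives C–E–G.

C-E-G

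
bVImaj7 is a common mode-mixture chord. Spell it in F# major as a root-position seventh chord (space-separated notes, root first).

D F# A C#

The root of bVImaj7 is the lowered 6th degree: D# becomes D. In F# minor the chord on D is D–F#–A–C#.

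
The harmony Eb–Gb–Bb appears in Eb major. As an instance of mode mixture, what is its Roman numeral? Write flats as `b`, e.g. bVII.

The root Eb is the diatonic 1st degree of Eb major; the borrowing shows in the chord quality. The diatonic chord on degree 1 would be Eb (I), but Eb–Gb–Bb is the minor chord from Eb minor. As a borrowed chord it is labeled i.

i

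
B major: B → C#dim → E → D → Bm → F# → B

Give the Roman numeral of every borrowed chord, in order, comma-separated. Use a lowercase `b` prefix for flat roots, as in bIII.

In B major the diatonic chords are B, C#m, D#m, E, F#, G#m, A#dim. B, E and F# are all diatonic. But C#dim (C#–E–G) is foreign: the diatonic ii on degree 2 is C#m, whereas C#dim comes from B minor. It is labeled ii°. D (D–F#–A) is not: scale degree 3 in B major carries D#m (iii). In B minor the chord on that degree is D, so here it functions as bIII, borrowed from the parallel minor. Bm (B–D–F#) is not: scale degree 1 in B major carries B (I). In B minor the chord on that degree is Bm, so here it functions as i, borrowed from the parallel minor.

ii°, bIII, i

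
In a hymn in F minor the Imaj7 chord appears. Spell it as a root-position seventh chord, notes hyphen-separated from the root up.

F-A-C-E

The root, F, is scale degree 1 — the same note in F minor and F major; only the chord quality changes. In F major the chord on F is F–A–C–E.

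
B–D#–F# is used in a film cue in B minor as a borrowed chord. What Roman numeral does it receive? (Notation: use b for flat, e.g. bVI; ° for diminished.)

I

B is scale degree 1 in B minor. Diatonically B minor has Bm (i) on that degree; B–D#–F# is instead the major chord native to B major, so it takes the label I.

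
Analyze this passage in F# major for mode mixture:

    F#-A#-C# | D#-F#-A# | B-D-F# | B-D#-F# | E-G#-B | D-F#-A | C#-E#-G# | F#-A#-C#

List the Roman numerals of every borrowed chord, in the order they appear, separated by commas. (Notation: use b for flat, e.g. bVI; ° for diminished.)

iv, bVII, bVI

The diatonic triads in F# major are F#, G#m, A#m, B, C#, D#m, E#dim. F#–A#–C# = F#, D#–F#–A# = D#m, B–D#–F# = B and C#–E#–G# = C# all belong to that set. But B–D–F# is foreign: the diatonic IV on degree 4 is B, whereas Bm comes from F# minor. It is labeled iv. E–G#–B doesn't fit — on degree 7 F# major would have E#dim (vii°). E is the degree-7 chord of F# minor, so it is the borrowed bVII. D–F#–A doesn't fit — on degree 6 F# major would have D#m (vi). D is the degree-6 chord of F# minor, so it is the borrowed bVI.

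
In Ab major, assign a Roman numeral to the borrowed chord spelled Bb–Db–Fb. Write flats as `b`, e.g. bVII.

ii°

Bb is scale degree 2 in Ab major. Bb–Db–Fb is a diminished chord — the form found in Ab minor, not the diatonic ii (Bbm). Borrowed into Ab major it is written ii°.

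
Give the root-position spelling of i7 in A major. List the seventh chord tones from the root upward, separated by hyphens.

A-C-E-G

i7 is built on scale degree 1, which is A in both A major and its parallel. Building the minor-seventh chord from the parallel minor on A: A–C–E–G.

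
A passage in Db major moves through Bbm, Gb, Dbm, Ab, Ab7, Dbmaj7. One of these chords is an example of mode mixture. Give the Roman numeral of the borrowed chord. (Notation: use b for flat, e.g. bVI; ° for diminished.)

i

Db major has the diatonic set Db, Ebm, Fm, Gb, Ab, Bbm, Cdim. Bbm, Gb, Ab, Ab7 and Dbmaj7 are all diatonic. Dbm (Db–Fb–Ab) doesn't fit — on degree 1 Db major would have Db (I). Dbm is the degree-1 chord of Db minor, so it is the borrowed i.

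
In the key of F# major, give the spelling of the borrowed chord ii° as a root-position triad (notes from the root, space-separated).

ii° is built on scale degree 2, which is G# in both F# major and its parallel. In F# minor the chord on G# is G#–B–D.

G# B D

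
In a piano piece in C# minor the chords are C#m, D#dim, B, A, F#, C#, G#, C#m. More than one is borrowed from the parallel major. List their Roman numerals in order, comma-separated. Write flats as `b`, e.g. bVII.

IV, I

In C# minor (with V from harmonic minor) the diatonic chords are C#m, D#dim, E, F#m, G#, A, B. Of the given chords, C#m, D#dim, B, A and G# are diatonic. F# (F#–A#–C#) doesn't fit — on degree 4 C# minor would have F#m (iv). F# is the degree-4 chord of C# major, so it is the borrowed IV. C# (C#–E#–G#) is not: scale degree 1 in C# minor carries C#m (i). In C# major the chord on that degree is C#, so here it functions as I, borrowed from the parallel major.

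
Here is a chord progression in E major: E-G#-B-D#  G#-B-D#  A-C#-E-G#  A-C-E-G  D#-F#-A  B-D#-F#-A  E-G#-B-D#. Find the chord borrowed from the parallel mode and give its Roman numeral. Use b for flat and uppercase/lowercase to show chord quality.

iv7

In E major the diatonic chords are E, F#m, G#m, A, B, C#m, D#dim. E–G#–B–D# = Emaj7, G#–B–D# = G#m, A–C#–E–G# = Amaj7, D#–F#–A = D#dim and B–D#–F#–A = B7 are all diatonic. But A–C–E–G is foreign: the diatonic IV on degree 4 is A, whereas Am7 comes from E minor. It is labeled iv7.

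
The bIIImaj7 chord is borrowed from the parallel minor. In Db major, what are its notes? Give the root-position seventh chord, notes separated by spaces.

Scale degree 3 in Db major is F. bIIImaj7 uses the lowered form, Fb, taken from Db minor. Stacking thirds in Db minor on Fb gives Fb–Ab–Cb–Eb.

Fb Ab Cb Eb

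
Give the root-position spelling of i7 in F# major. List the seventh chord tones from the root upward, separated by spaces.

F# A C# E

The root, F#, is scale degree 1 — the same note in F# major and F# minor; only the chord quality changes. Building the minor-seventh chord from the parallel minor on F#: F#–A–C#–E.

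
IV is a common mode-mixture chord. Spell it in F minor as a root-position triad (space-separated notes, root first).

Bb D F

The root, Bb, is scale degree 4 — the same note in F minor and F major; only the chord quality changes. In F major the chord on Bb is Bb–D–F.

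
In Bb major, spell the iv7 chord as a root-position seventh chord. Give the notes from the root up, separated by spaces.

Eb Gb Bb Db

The root, Eb, is scale degree 4 — the same note in Bb major and Bb minor; only the chord quality changes. Stacking thirds in Bb minor on Eb gives Eb–Gb–Bb–Db.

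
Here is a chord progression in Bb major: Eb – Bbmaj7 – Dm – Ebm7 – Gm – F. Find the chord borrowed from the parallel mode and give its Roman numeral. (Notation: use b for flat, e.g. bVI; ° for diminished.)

The diatonic triads in Bb major are Bb, Cm, Dm, Eb, F, Gm, Adim. Eb, Bbmaj7, Dm, Gm and F are all diatonic. Ebm7 (Eb–Gb–Bb–Db) is not: scale degree 4 in Bb major carries Eb (IV). In Bb minor the chord on that degree is Ebm7, so here it functions as iv7, borrowed from the parallel minor.

iv7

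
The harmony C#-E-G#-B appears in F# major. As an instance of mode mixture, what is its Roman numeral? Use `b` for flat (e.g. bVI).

C# is scale degree 5 in F# major. C#–E–G#–B is a minor-seventh chord — the form found in F# minor, not the diatonic V (C#). Borrowed into F# major it is written v7.

v7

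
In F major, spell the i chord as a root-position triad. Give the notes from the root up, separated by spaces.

F Ab C

i is built on scale degree 1, which is F in both F major and its parallel. Building the minor chord from the parallel minor on F: F–Ab–C.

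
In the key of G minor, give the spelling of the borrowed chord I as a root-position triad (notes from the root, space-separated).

G B D

The root, G, is scale degree 1 — the same note in G minor and G major; only the chord quality changes. Building the major chord from the parallel major on G: G–B–D.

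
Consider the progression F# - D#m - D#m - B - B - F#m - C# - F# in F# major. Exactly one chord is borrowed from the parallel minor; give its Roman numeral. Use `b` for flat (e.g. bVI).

i

The diatonic triads in F# major are F#, G#m, A#m, B, C#, D#m, E#dim. F#, D#m, B and C# all belong to that set. F#m (F#–A–C#) doesn't fit — on degree 1 F# major would have F# (I). F#m is the degree-1 chord of F# minor, so it is the borrowed i.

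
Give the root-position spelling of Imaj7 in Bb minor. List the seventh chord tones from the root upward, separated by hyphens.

Bb-D-F-A

The root, Bb, is scale degree 1 — the same note in Bb minor and Bb major; only the chord quality changes. In Bb major the chord on Bb is Bb–D–F–A.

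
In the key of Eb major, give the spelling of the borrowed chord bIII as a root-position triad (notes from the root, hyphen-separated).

Gb-Bb-Db

bIII is built on the lowered scale degree 3. In Eb major degree 3 is G; lowered it becomes Gb. Building the major chord from the parallel minor on Gb: Gb–Bb–Db.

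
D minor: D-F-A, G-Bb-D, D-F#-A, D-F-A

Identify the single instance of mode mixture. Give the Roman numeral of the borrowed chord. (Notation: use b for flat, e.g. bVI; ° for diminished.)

The diatonic triads in D minor (with V from harmonic minor) are Dm, Edim, F, Gm, A, Bb, C. D–F–A = Dm and G–Bb–D = Gm are both diatonic. D–F#–A doesn't fit — on degree 1 D minor would have Dm (i). D is the degree-1 chord of D major, so it is the borrowed I.

I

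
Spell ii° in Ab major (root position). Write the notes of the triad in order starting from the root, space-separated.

The root, Bb, is scale degree 2 — the same note in Ab major and Ab minor; only the chord quality changes. Stacking thirds in Ab minor on Bb gives Bb–Db–Fb.

Bb Db Fb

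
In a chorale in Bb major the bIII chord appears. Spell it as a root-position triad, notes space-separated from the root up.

Scale degree 3 in Bb major is D. bIII uses the lowered form, Db, taken from Bb minor. In Bb minor the chord on Db is Db–F–Ab.

Db F Ab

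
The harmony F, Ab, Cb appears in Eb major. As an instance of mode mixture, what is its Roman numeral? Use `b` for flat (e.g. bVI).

F is scale degree 2 in Eb major. F–Ab–Cb is a diminished chord — the form found in Eb minor, not the diatonic ii (Fm). Borrowed into Eb major it is written ii°.

ii°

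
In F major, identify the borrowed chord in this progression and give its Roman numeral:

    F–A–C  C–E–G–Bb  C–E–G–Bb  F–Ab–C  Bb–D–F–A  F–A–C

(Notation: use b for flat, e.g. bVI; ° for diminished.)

F major has the diatonic set F, Gm, Am, Bb, C, Dm, Edim. Of the given chords, F–A–C = F, C–E–G–Bb = C7 and Bb–D–F–A = Bbmaj7 are diatonic. But F–Ab–C is foreign: the diatonic I on degree 1 is F, whereas Fm comes from F minor. It is labeled i.

i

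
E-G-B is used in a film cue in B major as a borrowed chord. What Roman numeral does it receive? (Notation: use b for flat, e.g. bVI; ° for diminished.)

E is scale degree 4 in B major. The diatonic chord on degree 4 would be E (IV), but E–G–B is the minor chord from B minor. As a borrowed chord it is labeled iv.

iv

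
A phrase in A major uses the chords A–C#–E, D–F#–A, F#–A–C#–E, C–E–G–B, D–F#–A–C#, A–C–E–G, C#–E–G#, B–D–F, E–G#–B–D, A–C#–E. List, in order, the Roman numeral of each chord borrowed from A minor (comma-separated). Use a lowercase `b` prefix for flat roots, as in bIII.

The diatonic triads in A major are A, Bm, C#m, D, E, F#m, G#dim. A–C#–E = A, D–F#–A = D, F#–A–C#–E = F#m7, D–F#–A–C# = Dmaj7, C#–E–G# = C#m and E–G#–B–D = E7 are all diatonic. But C–E–G–B is foreign: the diatonic iii on degree 3 is C#m, whereas Cmaj7 comes from A minor. It is labeled bIIImaj7. A–C–E–G doesn't fit — on degree 1 A major would have A (I). Am7 is the degree-1 chord of A minor, so it is the borrowed i7. B–D–F doesn't fit — on degree 2 A major would have Bm (ii). Bdim is the degree-2 chord of A minor, so it is the borrowed ii°.

bIIImaj7, i7, ii°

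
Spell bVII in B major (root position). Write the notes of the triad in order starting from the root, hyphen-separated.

A-C#-E

Scale degree 7 in B major is A#. bVII uses the lowered form, A, taken from B minor. Building the major chord from the parallel minor on A: A–C#–E.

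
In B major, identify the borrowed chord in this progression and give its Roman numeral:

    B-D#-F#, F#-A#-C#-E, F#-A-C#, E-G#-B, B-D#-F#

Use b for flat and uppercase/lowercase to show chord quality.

v

In B major the diatonic chords are B, C#m, D#m, E, F#, G#m, A#dim. Of the given chords, B–D#–F# = B, F#–A#–C#–E = F#7 and E–G#–B = E are diatonic. But F#–A–C# is foreign: the diatonic V on degree 5 is F#, whereas F#m comes from B minor. It is labeled v.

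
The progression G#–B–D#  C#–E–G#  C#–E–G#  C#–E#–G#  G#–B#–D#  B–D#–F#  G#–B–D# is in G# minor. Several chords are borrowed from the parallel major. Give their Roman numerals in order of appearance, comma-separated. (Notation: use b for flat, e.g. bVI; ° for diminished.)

G# minor has the diatonic set G#m, A#dim, B, C#m, D#, E, F# (with V from harmonic minor). Of the given chords, G#–B–D# = G#m, C#–E–G# = C#m and B–D#–F# = B are diatonic. C#–E#–G# doesn't fit — on degree 4 G# minor would have C#m (iv). C# is the degree-4 chord of G# major, so it is the borrowed IV. But G#–B#–D# is foreign: the diatonic i on degree 1 is G#m, whereas G# comes from G# major. It is labeled I.

IV, I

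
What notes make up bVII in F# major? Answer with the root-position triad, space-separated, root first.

Scale degree 7 in F# major is E#. bVII uses the lowered form, E, taken from F# minor. In F# minor the chord on E is E–G#–B.

E G# B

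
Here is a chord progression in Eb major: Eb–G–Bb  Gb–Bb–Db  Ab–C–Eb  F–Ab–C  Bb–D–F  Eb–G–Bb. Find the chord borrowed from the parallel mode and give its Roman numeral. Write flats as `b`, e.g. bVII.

bIII

In Eb major the diatonic chords are Eb, Fm, Gm, Ab, Bb, Cm, Ddim. Of the given chords, Eb–G–Bb = Eb, Ab–C–Eb = Ab, F–Ab–C = Fm and Bb–D–F = Bb are diatonic. Gb–Bb–Db is not: scale degree 3 in Eb major carries Gm (iii). In Eb minor the chord on that degree is Gb, so here it functions as bIII, borrowed from the parallel minor.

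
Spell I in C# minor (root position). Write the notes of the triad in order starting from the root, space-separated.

C# E# G#

The root, C#, is scale degree 1 — the same note in C# minor and C# major; only the chord quality changes. In C# major the chord on C# is C#–E#–G#.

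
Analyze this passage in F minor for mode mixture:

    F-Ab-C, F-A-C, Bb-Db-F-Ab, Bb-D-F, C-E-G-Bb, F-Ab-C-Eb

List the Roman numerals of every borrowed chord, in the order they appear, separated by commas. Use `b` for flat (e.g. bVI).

I, IV

F minor has the diatonic set Fm, Gdim, Ab, Bbm, C, Db, Eb (with V from harmonic minor). Of the given chords, F–Ab–C = Fm, Bb–Db–F–Ab = Bbm7, C–E–G–Bb = C7 and F–Ab–C–Eb = Fm7 are diatonic. F–A–C doesn't fit — on degree 1 F minor would have Fm (i). F is the degree-1 chord of F major, so it is the borrowed I. But Bb–D–F is foreign: the diatonic iv on degree 4 is Bbm, whereas Bb comes from F major. It is labeled IV.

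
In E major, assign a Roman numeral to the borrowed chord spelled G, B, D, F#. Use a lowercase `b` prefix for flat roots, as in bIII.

The root G is the lowered 3rd scale degree — diatonically E major has G# there. Diatonically E major has G#m (iii) on that degree; G–B–D–F# is instead the major-seventh chord native to E minor, so it takes the label bIIImaj7.

bIIImaj7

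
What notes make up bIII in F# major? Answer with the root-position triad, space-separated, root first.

A C# E

Scale degree 3 in F# major is A#. bIII uses the lowered form, A, taken from F# minor. Stacking thirds in F# minor on A gives A–C#–E.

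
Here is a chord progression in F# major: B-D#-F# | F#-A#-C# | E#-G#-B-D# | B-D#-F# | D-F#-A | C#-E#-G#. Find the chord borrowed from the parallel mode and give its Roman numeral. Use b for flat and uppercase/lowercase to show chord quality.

bVI

The diatonic triads in F# major are F#, G#m, A#m, B, C#, D#m, E#dim. Of the given chords, B–D#–F# = B, F#–A#–C# = F#, E#–G#–B–D# = E#m7b5 and C#–E#–G# = C# are diatonic. But D–F#–A is foreign: the diatonic vi on degree 6 is D#m, whereas D comes from F# minor. It is labeled bVI.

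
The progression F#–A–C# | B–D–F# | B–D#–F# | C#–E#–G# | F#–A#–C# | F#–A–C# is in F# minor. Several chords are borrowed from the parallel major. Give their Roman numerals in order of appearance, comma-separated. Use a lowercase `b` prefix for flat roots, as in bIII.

F# minor has the diatonic set F#m, G#dim, A, Bm, C#, D, E (with V from harmonic minor). F#–A–C# = F#m, B–D–F# = Bm and C#–E#–G# = C# all belong to that set. B–D#–F# is not: scale degree 4 in F# minor carries Bm (iv). In F# major the chord on that degree is B, so here it functions as IV, borrowed from the parallel major. But F#–A#–C# is foreign: the diatonic i on degree 1 is F#m, whereas F# comes from F# major. It is labeled I.

IV, I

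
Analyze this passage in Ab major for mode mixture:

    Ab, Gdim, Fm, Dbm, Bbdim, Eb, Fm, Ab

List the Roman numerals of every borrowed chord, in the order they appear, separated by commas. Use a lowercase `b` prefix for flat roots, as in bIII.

In Ab major the diatonic chords are Ab, Bbm, Cm, Db, Eb, Fm, Gdim. Of the given chords, Ab, Gdim, Fm and Eb are diatonic. Dbm (Db–Fb–Ab) is not: scale degree 4 in Ab major carries Db (IV). In Ab minor the chord on that degree is Dbm, so here it functions as iv, borrowed from the parallel minor. Bbdim (Bb–Db–Fb) doesn't fit — on degree 2 Ab major would have Bbm (ii). Bbdim is the degree-2 chord of Ab minor, so it is the borrowed ii°.

iv, ii°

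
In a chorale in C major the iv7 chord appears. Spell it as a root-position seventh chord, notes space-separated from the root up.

The root, F, is scale degree 4 — the same note in C major and C minor; only the chord quality changes. Building the minor-seventh chord from the parallel minor on F: F–Ab–C–Eb.

F Ab C Eb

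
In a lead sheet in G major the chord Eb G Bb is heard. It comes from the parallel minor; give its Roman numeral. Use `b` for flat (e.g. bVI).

The root Eb is the lowered 6th scale degree — diatonically G major has E there. The diatonic chord on degree 6 would be Em (vi), but Eb–G–Bb is the major chord from G minor. As a borrowed chord it is labeled bVI.

bVI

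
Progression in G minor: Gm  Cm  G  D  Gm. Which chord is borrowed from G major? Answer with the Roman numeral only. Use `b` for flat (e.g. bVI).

I

The diatonic triads in G minor (with V from harmonic minor) are Gm, Adim, Bb, Cm, D, Eb, F. Gm, Cm and D all belong to that set. G (G–B–D) doesn't fit — on degree 1 G minor would have Gm (i). G is the degree-1 chord of G major, so it is the borrowed I.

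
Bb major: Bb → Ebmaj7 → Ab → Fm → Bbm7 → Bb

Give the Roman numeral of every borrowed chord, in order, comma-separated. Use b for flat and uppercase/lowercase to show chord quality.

bVII, v, i7

The diatonic triads in Bb major are Bb, Cm, Dm, Eb, F, Gm, Adim. Bb and Ebmaj7 both belong to that set. But Ab (Ab–C–Eb) is foreign: the diatonic vii° on degree 7 is Adim, whereas Ab comes from Bb minor. It is labeled bVII. Fm (F–Ab–C) is not: scale degree 5 in Bb major carries F (V). In Bb minor the chord on that degree is Fm, so here it functions as v, borrowed from the parallel minor. Bbm7 (Bb–Db–F–Ab) is not: scale degree 1 in Bb major carries Bb (I). In Bb minor the chord on that degree is Bbm7, so here it functions as i7, borrowed from the parallel minor.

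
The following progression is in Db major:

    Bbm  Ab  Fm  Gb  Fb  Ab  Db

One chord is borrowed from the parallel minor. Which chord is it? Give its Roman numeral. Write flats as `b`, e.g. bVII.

bIII

The diatonic triads in Db major are Db, Ebm, Fm, Gb, Ab, Bbm, Cdim. Bbm, Ab, Fm, Gb and Db are all diatonic. Fb (Fb–Ab–Cb) is not: scale degree 3 in Db major carries Fm (iii). In Db minor the chord on that degree is Fb, so here it functions as bIII, borrowed from the parallel minor.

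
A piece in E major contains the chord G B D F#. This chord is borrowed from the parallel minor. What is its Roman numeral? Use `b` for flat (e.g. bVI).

G is the lowered form of scale degree 3 in E major (the diatonic degree 3 is G#). G–B–D–F# is a major-seventh chord — the form found in E minor, not the diatonic iii (G#m). Borrowed into E major it is written bIIImaj7.

bIIImaj7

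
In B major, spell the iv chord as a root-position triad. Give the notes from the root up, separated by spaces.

E G B

iv is built on scale degree 4, which is E in both B major and its parallel. Stacking thirds in B minor on E gives E–G–B.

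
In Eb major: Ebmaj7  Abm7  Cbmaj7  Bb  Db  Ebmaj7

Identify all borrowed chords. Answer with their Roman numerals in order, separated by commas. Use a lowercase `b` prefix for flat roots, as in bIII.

The diatonic triads in Eb major are Eb, Fm, Gm, Ab, Bb, Cm, Ddim. Of the given chords, Ebmaj7 and Bb are diatonic. Abm7 (Ab–Cb–Eb–Gb) is not: scale degree 4 in Eb major carries Ab (IV). In Eb minor the chord on that degree is Abm7, so here it functions as iv7, borrowed from the parallel minor. But Cbmaj7 (Cb–Eb–Gb–Bb) is foreign: the diatonic vi on degree 6 is Cm, whereas Cbmaj7 comes from Eb minor. It is labeled bVImaj7. Db (Db–F–Ab) doesn't fit — on degree 7 Eb major would have Ddim (vii°). Db is the degree-7 chord of Eb minor, so it is the borrowed bVII.

iv7, bVImaj7, bVII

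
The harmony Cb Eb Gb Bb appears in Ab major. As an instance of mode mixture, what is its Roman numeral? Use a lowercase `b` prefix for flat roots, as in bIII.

bIIImaj7

Cb is the lowered form of scale degree 3 in Ab major (the diatonic degree 3 is C). Diatonically Ab major has Cm (iii) on that degree; Cb–Eb–Gb–Bb is instead the major-seventh chord native to Ab minor, so it takes the label bIIImaj7.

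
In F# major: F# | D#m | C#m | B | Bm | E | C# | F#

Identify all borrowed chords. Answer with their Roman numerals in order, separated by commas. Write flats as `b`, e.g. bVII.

The diatonic triads in F# major are F#, G#m, A#m, B, C#, D#m, E#dim. F#, D#m, B and C# are all diatonic. C#m (C#–E–G#) is not: scale degree 5 in F# major carries C# (V). In F# minor the chord on that degree is C#m, so here it functions as v, borrowed from the parallel minor. But Bm (B–D–F#) is foreign: the diatonic IV on degree 4 is B, whereas Bm comes from F# minor. It is labeled iv. E (E–G#–B) is not: scale degree 7 in F# major carries E#dim (vii°). In F# minor the chord on that degree is E, so here it functions as bVII, borrowed from the parallel minor.

v, iv, bVII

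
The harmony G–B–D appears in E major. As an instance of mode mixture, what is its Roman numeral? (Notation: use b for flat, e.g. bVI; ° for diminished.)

bIII

The root G is the lowered 3rd scale degree — diatonically E major has G# there. The diatonic chord on degree 3 would be G#m (iii), but G–B–D is the major chord from E minor. As a borrowed chord it is labeled bIII.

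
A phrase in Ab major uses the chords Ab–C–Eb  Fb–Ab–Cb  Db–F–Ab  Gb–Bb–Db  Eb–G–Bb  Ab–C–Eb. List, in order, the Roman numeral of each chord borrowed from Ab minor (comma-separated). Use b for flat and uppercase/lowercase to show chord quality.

bVI, bVII

Ab major has the diatonic set Ab, Bbm, Cm, Db, Eb, Fm, Gdim. Ab–C–Eb = Ab, Db–F–Ab = Db and Eb–G–Bb = Eb are all diatonic. Fb–Ab–Cb is not: scale degree 6 in Ab major carries Fm (vi). In Ab minor the chord on that degree is Fb, so here it functions as bVI, borrowed from the parallel minor. Gb–Bb–Db is not: scale degree 7 in Ab major carries Gdim (vii°). In Ab minor the chord on that degree is Gb, so here it functions as bVII, borrowed from the parallel minor.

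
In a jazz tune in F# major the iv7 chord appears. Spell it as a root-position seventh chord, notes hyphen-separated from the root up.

B-D-F#-A

The root, B, is scale degree 4 — the same note in F# major and F# minor; only the chord quality changes. Building the minor-seventh chord from the parallel minor on B: B–D–F#–A.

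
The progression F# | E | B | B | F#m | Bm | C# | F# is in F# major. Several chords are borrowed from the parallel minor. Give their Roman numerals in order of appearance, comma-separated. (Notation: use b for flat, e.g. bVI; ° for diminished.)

F# major has the diatonic set F#, G#m, A#m, B, C#, D#m, E#dim. Of the given chords, F#, B and C# are diatonic. But E (E–G#–B) is foreign: the diatonic vii° on degree 7 is E#dim, whereas E comes from F# minor. It is labeled bVII. F#m (F#–A–C#) doesn't fit — on degree 1 F# major would have F# (I). F#m is the degree-1 chord of F# minor, so it is the borrowed i. But Bm (B–D–F#) is foreign: the diatonic IV on degree 4 is B, whereas Bm comes from F# minor. It is labeled iv.

bVII, i, iv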